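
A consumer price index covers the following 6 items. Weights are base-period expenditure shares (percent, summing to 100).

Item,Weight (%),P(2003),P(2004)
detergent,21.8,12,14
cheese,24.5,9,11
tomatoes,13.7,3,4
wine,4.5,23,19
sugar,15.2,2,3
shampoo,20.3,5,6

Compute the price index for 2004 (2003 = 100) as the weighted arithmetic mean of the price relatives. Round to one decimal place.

detergent: 21.8 × (14/12) = 21.8 × 1.166667 = 25.4333
cheese: 24.5 × (11/9) = 24.5 × 1.222222 = 29.9444
tomatoes: 13.7 × (4/3) = 13.7 × 1.333333 = 18.2667
wine: 4.5 × (19/23) = 4.5 × 0.826087 = 3.7174
sugar: 15.2 × (3/2) = 15.2 × 1.500000 = 22.8000
shampoo: 20.3 × (6/5) = 20.3 × 1.200000 = 24.3600
Index = Σ wᵢ·(p₁ᵢ/p₀ᵢ) = 25.4333 + 29.9444 + 18.2667 + 3.7174 + 22.8000 + 24.3600 = 124.5218

124.5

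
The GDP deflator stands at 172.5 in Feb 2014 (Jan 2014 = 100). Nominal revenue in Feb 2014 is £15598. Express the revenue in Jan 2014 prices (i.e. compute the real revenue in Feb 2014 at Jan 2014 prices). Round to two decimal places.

9042.32

Real = Nominal ÷ (Index/100) = 15598 ÷ (172.5/100)
     = 15598 ÷ 1.725 = 9042.3188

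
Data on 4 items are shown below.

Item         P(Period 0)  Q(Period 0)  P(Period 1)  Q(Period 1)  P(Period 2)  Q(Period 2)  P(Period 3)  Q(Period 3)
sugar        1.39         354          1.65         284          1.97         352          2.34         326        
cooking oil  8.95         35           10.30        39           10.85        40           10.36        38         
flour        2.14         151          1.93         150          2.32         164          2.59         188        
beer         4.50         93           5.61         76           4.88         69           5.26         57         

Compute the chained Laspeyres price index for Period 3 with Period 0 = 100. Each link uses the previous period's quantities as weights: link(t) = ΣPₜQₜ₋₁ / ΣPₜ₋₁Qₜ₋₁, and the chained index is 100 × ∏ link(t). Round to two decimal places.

133.86

Link Period 0→Period 1:
ΣP(Period 1)Q(Period 0) = 1.65×354 + 10.30×35 + 1.93×151 + 5.61×93 = 584.1 + 360.5 + 291.43 + 521.73 = 1757.76
ΣP(Period 0)Q(Period 0) = 1.39×354 + 8.95×35 + 2.14×151 + 4.50×93 = 492.06 + 313.25 + 323.14 + 418.5 = 1546.95
link = 1757.76/1546.95 = 1.136275
Link Period 1→Period 2:
ΣP(Period 2)Q(Period 1) = 1.97×284 + 10.85×39 + 2.32×150 + 4.88×76 = 559.48 + 423.15 + 348 + 370.88 = 1701.51
ΣP(Period 1)Q(Period 1) = 1.65×284 + 10.30×39 + 1.93×150 + 5.61×76 = 468.6 + 401.7 + 289.5 + 426.36 = 1586.16
link = 1701.51/1586.16 = 1.072723
Link Period 2→Period 3:
ΣP(Period 3)Q(Period 2) = 2.34×352 + 10.36×40 + 2.59×164 + 5.26×69 = 823.68 + 414.4 + 424.76 + 362.94 = 2025.78
ΣP(Period 2)Q(Period 2) = 1.97×352 + 10.85×40 + 2.32×164 + 4.88×69 = 693.44 + 434 + 380.48 + 336.72 = 1844.64
link = 2025.78/1844.64 = 1.098198
Chained index = 100 × 1.136275 × 1.072723 × 1.098198 = 133.8602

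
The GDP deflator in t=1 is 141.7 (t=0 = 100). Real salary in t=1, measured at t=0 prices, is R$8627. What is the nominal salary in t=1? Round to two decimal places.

12224.46

Nominal = Real × (Index/100) = 8627 × (141.7/100)
        = 8627 × 1.417 = 12224.4590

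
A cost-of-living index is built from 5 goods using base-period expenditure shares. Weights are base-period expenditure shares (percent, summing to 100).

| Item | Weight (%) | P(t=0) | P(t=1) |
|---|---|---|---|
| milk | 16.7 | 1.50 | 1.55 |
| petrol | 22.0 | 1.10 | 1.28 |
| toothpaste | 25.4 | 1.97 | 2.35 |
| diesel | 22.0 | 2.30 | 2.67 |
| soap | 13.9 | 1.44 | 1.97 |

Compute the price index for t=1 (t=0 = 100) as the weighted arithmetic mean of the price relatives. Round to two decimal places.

milk: 16.7 × (1.55/1.50) = 16.7 × 1.033333 = 17.2567
petrol: 22.0 × (1.28/1.10) = 22.0 × 1.163636 = 25.6000
toothpaste: 25.4 × (2.35/1.97) = 25.4 × 1.192893 = 30.2995
diesel: 22.0 × (2.67/2.30) = 22.0 × 1.160870 = 25.5391
soap: 13.9 × (1.97/1.44) = 13.9 × 1.368056 = 19.0160
Index = Σ wᵢ·(p₁ᵢ/p₀ᵢ) = 17.2567 + 25.6000 + 30.2995 + 25.5391 + 19.0160 = 117.7113

117.71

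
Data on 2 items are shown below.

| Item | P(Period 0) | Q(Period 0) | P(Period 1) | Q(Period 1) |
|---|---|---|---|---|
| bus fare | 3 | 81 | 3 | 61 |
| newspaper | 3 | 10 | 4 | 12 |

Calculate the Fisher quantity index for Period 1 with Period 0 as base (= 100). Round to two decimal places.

80.92

Laspeyres component (base-period weights):
ΣP(Period 0)Q(Period 1) = 3×61 + 3×12 = 183 + 36 = 219
ΣP(Period 0)Q(Period 0) = 3×81 + 3×10 = 243 + 30 = 273
L = 219 / 273 × 100 = 80.2198
Paasche component (current-period weights):
ΣP(Period 1)Q(Period 1) = 3×61 + 4×12 = 183 + 48 = 231
ΣP(Period 1)Q(Period 0) = 3×81 + 4×10 = 243 + 40 = 283
P = 231 / 283 × 100 = 81.6254
Fisher = √(L × P) = √(80.2198 × 81.6254) = 80.9196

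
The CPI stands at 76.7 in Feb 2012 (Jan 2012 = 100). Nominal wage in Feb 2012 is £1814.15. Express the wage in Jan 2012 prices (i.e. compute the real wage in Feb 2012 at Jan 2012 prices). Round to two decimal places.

2365.25

Real = Nominal ÷ (Index/100) = 1814.15 ÷ (76.7/100)
     = 1814.15 ÷ 0.767 = 2365.2542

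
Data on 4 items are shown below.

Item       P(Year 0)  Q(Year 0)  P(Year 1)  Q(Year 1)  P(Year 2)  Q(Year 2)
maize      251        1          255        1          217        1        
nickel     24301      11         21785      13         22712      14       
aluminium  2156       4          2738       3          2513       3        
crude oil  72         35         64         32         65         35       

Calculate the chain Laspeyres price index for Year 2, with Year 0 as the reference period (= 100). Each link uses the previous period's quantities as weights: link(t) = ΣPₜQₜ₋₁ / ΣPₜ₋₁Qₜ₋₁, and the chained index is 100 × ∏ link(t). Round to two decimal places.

Link Year 0→Year 1:
ΣP(Year 1)Q(Year 0) = 255×1 + 21785×11 + 2738×4 + 64×35 = 255 + 239635 + 10952 + 2240 = 253082
ΣP(Year 0)Q(Year 0) = 251×1 + 24301×11 + 2156×4 + 72×35 = 251 + 267311 + 8624 + 2520 = 278706
link = 253082/278706 = 0.908061
Link Year 1→Year 2:
ΣP(Year 2)Q(Year 1) = 217×1 + 22712×13 + 2513×3 + 65×32 = 217 + 295256 + 7539 + 2080 = 305092
ΣP(Year 1)Q(Year 1) = 255×1 + 21785×13 + 2738×3 + 64×32 = 255 + 283205 + 8214 + 2048 = 293722
link = 305092/293722 = 1.038710
Chained index = 100 × 0.908061 × 1.038710 = 94.3212

94.32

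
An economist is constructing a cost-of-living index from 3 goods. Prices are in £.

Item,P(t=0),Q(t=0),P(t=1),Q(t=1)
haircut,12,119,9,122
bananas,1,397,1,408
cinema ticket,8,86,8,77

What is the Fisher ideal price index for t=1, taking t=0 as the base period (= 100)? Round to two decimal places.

85.54

Laspeyres component (base-period weights):
ΣP(t=1)Q(t=0) = 9×119 + 1×397 + 8×86 = 1071 + 397 + 688 = 2156
ΣP(t=0)Q(t=0) = 12×119 + 1×397 + 8×86 = 1428 + 397 + 688 = 2513
L = 2156 / 2513 × 100 = 85.7939
Paasche component (current-period weights):
ΣP(t=1)Q(t=1) = 9×122 + 1×408 + 8×77 = 1098 + 408 + 616 = 2122
ΣP(t=0)Q(t=1) = 12×122 + 1×408 + 8×77 = 1464 + 408 + 616 = 2488
P = 2122 / 2488 × 100 = 85.2894
Fisher = √(L × P) = √(85.7939 × 85.2894) = 85.5413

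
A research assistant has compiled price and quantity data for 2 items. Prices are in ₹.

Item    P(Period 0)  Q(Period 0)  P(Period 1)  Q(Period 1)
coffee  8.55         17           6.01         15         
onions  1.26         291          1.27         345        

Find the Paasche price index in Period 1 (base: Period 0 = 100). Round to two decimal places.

Paasche price index uses current-period quantities as weights.
ΣP(Period 1)·Q(Period 1) = 6.01×15 + 1.27×345 = 90.15 + 438.15 = 528.3
ΣP(Period 0)·Q(Period 1) = 8.55×15 + 1.26×345 = 128.25 + 434.7 = 562.95
Index = 528.3 / 562.95 × 100 = 93.8449

93.84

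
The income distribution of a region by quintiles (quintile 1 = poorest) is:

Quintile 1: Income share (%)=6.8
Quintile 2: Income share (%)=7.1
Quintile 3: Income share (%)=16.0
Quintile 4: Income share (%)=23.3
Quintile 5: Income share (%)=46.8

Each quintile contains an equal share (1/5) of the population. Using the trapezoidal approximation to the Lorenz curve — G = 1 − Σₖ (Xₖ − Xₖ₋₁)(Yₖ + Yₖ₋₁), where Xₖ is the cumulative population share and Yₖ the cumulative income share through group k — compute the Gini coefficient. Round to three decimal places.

Cumulative income shares Yₖ: 0.0680, 0.1390, 0.2990, 0.5320, 1.0000
Σ (Xₖ−Xₖ₋₁)(Yₖ+Yₖ₋₁) = (1/5)(0.0680+0.0000) + (1/5)(0.1390+0.0680) + (1/5)(0.2990+0.1390) + (1/5)(0.5320+0.2990) + (1/5)(1.0000+0.5320)
  = 0.0136 + 0.0414 + 0.0876 + 0.1662 + 0.3064 = 0.6152
G = 1 − 0.6152 = 0.3848

0.385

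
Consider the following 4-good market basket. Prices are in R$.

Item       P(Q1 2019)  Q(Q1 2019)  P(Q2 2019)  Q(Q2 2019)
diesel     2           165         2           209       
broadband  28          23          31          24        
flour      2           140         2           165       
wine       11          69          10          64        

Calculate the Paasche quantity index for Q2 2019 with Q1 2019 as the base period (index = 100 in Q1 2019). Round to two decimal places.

Paasche quantity index uses current-period prices as weights.
ΣP(Q2 2019)·Q(Q2 2019) = 2×209 + 31×24 + 2×165 + 10×64 = 418 + 744 + 330 + 640 = 2132
ΣP(Q2 2019)·Q(Q1 2019) = 2×165 + 31×23 + 2×140 + 10×69 = 330 + 713 + 280 + 690 = 2013
Index = 2132 / 2013 × 100 = 105.9116

105.91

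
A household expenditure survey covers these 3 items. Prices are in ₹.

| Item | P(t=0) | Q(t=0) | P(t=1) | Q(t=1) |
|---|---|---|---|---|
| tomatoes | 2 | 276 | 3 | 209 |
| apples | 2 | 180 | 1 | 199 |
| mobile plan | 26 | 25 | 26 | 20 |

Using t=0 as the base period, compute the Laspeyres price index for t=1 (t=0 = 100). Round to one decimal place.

Laspeyres price index uses base-period quantities as weights.
ΣP(t=1)·Q(t=0) = 3×276 + 1×180 + 26×25 = 828 + 180 + 650 = 1658
ΣP(t=0)·Q(t=0) = 2×276 + 2×180 + 26×25 = 552 + 360 + 650 = 1562
Index = 1658 / 1562 × 100 = 106.1460

106.1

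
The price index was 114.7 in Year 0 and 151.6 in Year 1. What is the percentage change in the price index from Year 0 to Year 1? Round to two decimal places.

32.17%

Change = (151.6 − 114.7) / 114.7 × 100
       = 36.9 / 114.7 × 100 = 32.1709%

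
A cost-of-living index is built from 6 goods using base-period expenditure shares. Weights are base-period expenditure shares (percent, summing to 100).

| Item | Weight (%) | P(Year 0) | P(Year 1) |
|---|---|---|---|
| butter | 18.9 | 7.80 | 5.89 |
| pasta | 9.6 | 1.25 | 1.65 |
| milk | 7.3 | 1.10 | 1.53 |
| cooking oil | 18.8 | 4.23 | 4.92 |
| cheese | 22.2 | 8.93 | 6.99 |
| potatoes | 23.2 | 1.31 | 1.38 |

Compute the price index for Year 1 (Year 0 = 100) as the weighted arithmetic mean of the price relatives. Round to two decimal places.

100.78

butter: 18.9 × (5.89/7.80) = 18.9 × 0.755128 = 14.2719
pasta: 9.6 × (1.65/1.25) = 9.6 × 1.320000 = 12.6720
milk: 7.3 × (1.53/1.10) = 7.3 × 1.390909 = 10.1536
cooking oil: 18.8 × (4.92/4.23) = 18.8 × 1.163121 = 21.8667
cheese: 22.2 × (6.99/8.93) = 22.2 × 0.782755 = 17.3772
potatoes: 23.2 × (1.38/1.31) = 23.2 × 1.053435 = 24.4397
Index = Σ wᵢ·(p₁ᵢ/p₀ᵢ) = 14.2719 + 12.6720 + 10.1536 + 21.8667 + 17.3772 + 24.4397 = 100.7811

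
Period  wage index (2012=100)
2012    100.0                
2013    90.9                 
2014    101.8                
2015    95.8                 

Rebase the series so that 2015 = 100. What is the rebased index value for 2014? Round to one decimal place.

106.3

Rebased(2014) = 101.8 / 95.8 × 100 = 106.2630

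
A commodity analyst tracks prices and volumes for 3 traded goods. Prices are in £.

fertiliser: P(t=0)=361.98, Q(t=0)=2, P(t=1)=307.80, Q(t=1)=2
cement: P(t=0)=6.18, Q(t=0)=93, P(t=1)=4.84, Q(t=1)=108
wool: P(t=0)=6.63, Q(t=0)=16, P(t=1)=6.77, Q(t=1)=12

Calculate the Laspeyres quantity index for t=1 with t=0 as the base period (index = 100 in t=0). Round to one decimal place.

104.7

Laspeyres quantity index uses base-period prices as weights.
ΣP(t=0)·Q(t=1) = 361.98×2 + 6.18×108 + 6.63×12 = 723.96 + 667.44 + 79.56 = 1470.96
ΣP(t=0)·Q(t=0) = 361.98×2 + 6.18×93 + 6.63×16 = 723.96 + 574.74 + 106.08 = 1404.78
Index = 1470.96 / 1404.78 × 100 = 104.7111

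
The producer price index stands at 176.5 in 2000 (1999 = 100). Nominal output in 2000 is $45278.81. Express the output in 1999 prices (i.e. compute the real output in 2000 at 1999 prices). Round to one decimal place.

Real = Nominal ÷ (Index/100) = 45278.81 ÷ (176.5/100)
     = 45278.81 ÷ 1.765 = 25653.7167

25653.7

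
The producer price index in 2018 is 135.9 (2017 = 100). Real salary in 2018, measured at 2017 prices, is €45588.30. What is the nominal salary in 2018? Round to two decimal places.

61954.50

Nominal = Real × (Index/100) = 45588.30 × (135.9/100)
        = 45588.30 × 1.359 = 61954.4997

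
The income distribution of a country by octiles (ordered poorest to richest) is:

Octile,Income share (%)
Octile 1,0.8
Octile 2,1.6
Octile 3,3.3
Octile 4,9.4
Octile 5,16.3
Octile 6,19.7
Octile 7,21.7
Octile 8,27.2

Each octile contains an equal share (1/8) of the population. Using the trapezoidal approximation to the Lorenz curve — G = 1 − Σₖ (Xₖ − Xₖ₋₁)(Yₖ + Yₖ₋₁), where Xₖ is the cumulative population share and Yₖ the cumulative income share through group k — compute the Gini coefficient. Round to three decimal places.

Cumulative income shares Yₖ: 0.0080, 0.0240, 0.0570, 0.1510, 0.3140, 0.5110, 0.7280, 1.0000
Σ (Xₖ−Xₖ₋₁)(Yₖ+Yₖ₋₁) = (1/8)(0.0080+0.0000) + (1/8)(0.0240+0.0080) + (1/8)(0.0570+0.0240) + (1/8)(0.1510+0.0570) + (1/8)(0.3140+0.1510) + (1/8)(0.5110+0.3140) + (1/8)(0.7280+0.5110) + (1/8)(1.0000+0.7280)
  = 0.0010 + 0.0040 + 0.0101 + 0.0260 + 0.0581 + 0.1031 + 0.1549 + 0.2160 = 0.5732
G = 1 − 0.5732 = 0.4268

0.427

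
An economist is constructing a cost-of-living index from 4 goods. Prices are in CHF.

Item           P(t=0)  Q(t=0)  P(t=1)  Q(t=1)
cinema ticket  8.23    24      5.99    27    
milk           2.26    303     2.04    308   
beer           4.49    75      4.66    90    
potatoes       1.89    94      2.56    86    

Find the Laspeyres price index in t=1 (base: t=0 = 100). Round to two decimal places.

96.80

Laspeyres price index uses base-period quantities as weights.
ΣP(t=1)·Q(t=0) = 5.99×24 + 2.04×303 + 4.66×75 + 2.56×94 = 143.76 + 618.12 + 349.5 + 240.64 = 1352.02
ΣP(t=0)·Q(t=0) = 8.23×24 + 2.26×303 + 4.49×75 + 1.89×94 = 197.52 + 684.78 + 336.75 + 177.66 = 1396.71
Index = 1352.02 / 1396.71 × 100 = 96.8003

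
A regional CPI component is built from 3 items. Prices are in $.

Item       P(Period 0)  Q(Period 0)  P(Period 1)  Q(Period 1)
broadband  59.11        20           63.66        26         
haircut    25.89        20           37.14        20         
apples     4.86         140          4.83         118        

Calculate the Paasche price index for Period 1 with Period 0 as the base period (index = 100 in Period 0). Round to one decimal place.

112.9

Paasche price index uses current-period quantities as weights.
ΣP(Period 1)·Q(Period 1) = 63.66×26 + 37.14×20 + 4.83×118 = 1655.16 + 742.8 + 569.94 = 2967.9
ΣP(Period 0)·Q(Period 1) = 59.11×26 + 25.89×20 + 4.86×118 = 1536.86 + 517.8 + 573.48 = 2628.14
Index = 2967.9 / 2628.14 × 100 = 112.9278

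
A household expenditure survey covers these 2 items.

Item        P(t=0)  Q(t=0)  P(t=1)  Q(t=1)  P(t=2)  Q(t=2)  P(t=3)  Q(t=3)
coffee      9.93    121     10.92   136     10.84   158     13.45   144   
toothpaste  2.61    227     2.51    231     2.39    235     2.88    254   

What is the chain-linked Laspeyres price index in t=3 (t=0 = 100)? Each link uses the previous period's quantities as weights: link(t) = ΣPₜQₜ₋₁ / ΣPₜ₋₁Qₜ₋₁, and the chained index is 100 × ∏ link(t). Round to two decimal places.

127.43

Link t=0→t=1:
ΣP(t=1)Q(t=0) = 10.92×121 + 2.51×227 = 1321.32 + 569.77 = 1891.09
ΣP(t=0)Q(t=0) = 9.93×121 + 2.61×227 = 1201.53 + 592.47 = 1794
link = 1891.09/1794 = 1.054119
Link t=1→t=2:
ΣP(t=2)Q(t=1) = 10.84×136 + 2.39×231 = 1474.24 + 552.09 = 2026.33
ΣP(t=1)Q(t=1) = 10.92×136 + 2.51×231 = 1485.12 + 579.81 = 2064.93
link = 2026.33/2064.93 = 0.981307
Link t=2→t=3:
ΣP(t=3)Q(t=2) = 13.45×158 + 2.88×235 = 2125.1 + 676.8 = 2801.9
ΣP(t=2)Q(t=2) = 10.84×158 + 2.39×235 = 1712.72 + 561.65 = 2274.37
link = 2801.9/2274.37 = 1.231946
Chained index = 100 × 1.054119 × 0.981307 × 1.231946 = 127.4342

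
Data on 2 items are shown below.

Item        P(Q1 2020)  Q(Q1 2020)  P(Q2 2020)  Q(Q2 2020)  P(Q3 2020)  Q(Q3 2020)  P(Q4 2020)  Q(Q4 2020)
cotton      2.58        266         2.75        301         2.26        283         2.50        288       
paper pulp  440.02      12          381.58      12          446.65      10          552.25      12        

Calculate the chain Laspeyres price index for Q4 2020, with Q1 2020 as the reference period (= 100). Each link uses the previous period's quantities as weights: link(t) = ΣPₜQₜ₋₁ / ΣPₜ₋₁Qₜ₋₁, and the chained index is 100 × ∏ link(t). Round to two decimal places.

121.32

Link Q1 2020→Q2 2020:
ΣP(Q2 2020)Q(Q1 2020) = 2.75×266 + 381.58×12 = 731.5 + 4578.96 = 5310.46
ΣP(Q1 2020)Q(Q1 2020) = 2.58×266 + 440.02×12 = 686.28 + 5280.24 = 5966.52
link = 5310.46/5966.52 = 0.890043
Link Q2 2020→Q3 2020:
ΣP(Q3 2020)Q(Q2 2020) = 2.26×301 + 446.65×12 = 680.26 + 5359.8 = 6040.06
ΣP(Q2 2020)Q(Q2 2020) = 2.75×301 + 381.58×12 = 827.75 + 4578.96 = 5406.71
link = 6040.06/5406.71 = 1.117141
Link Q3 2020→Q4 2020:
ΣP(Q4 2020)Q(Q3 2020) = 2.50×283 + 552.25×10 = 707.5 + 5522.5 = 6230
ΣP(Q3 2020)Q(Q3 2020) = 2.26×283 + 446.65×10 = 639.58 + 4466.5 = 5106.08
link = 6230/5106.08 = 1.220114
Chained index = 100 × 0.890043 × 1.117141 × 1.220114 = 121.3164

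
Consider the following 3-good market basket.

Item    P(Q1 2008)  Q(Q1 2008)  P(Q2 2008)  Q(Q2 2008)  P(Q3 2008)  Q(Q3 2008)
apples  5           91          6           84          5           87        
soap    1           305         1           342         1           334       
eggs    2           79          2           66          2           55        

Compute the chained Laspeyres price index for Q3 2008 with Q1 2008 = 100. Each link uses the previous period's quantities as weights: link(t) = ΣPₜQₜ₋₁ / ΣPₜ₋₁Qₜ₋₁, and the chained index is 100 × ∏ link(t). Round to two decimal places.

100.47

Link Q1 2008→Q2 2008:
ΣP(Q2 2008)Q(Q1 2008) = 6×91 + 1×305 + 2×79 = 546 + 305 + 158 = 1009
ΣP(Q1 2008)Q(Q1 2008) = 5×91 + 1×305 + 2×79 = 455 + 305 + 158 = 918
link = 1009/918 = 1.099129
Link Q2 2008→Q3 2008:
ΣP(Q3 2008)Q(Q2 2008) = 5×84 + 1×342 + 2×66 = 420 + 342 + 132 = 894
ΣP(Q2 2008)Q(Q2 2008) = 6×84 + 1×342 + 2×66 = 504 + 342 + 132 = 978
link = 894/978 = 0.914110
Chained index = 100 × 1.099129 × 0.914110 = 100.4725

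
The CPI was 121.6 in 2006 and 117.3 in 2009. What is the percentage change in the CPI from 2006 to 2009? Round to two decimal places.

-3.54%

Change = (117.3 − 121.6) / 121.6 × 100
       = -4.3 / 121.6 × 100 = -3.5362%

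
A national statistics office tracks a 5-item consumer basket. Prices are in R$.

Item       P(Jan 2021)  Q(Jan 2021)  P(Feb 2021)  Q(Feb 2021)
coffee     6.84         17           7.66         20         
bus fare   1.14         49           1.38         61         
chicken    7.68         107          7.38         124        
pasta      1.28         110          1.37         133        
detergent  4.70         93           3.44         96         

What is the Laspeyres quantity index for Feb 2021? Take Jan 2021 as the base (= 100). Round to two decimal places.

Laspeyres quantity index uses base-period prices as weights.
ΣP(Jan 2021)·Q(Feb 2021) = 6.84×20 + 1.14×61 + 7.68×124 + 1.28×133 + 4.70×96 = 136.8 + 69.54 + 952.32 + 170.24 + 451.2 = 1780.1
ΣP(Jan 2021)·Q(Jan 2021) = 6.84×17 + 1.14×49 + 7.68×107 + 1.28×110 + 4.70×93 = 116.28 + 55.86 + 821.76 + 140.8 + 437.1 = 1571.8
Index = 1780.1 / 1571.8 × 100 = 113.2523

113.25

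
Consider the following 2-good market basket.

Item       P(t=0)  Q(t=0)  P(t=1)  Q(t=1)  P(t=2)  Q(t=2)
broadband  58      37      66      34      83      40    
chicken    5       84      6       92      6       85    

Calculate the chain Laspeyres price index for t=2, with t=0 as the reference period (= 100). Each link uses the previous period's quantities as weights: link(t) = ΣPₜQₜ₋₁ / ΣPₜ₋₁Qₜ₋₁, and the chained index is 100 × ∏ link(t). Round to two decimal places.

138.54

Link t=0→t=1:
ΣP(t=1)Q(t=0) = 66×37 + 6×84 = 2442 + 504 = 2946
ΣP(t=0)Q(t=0) = 58×37 + 5×84 = 2146 + 420 = 2566
link = 2946/2566 = 1.148090
Link t=1→t=2:
ΣP(t=2)Q(t=1) = 83×34 + 6×92 = 2822 + 552 = 3374
ΣP(t=1)Q(t=1) = 66×34 + 6×92 = 2244 + 552 = 2796
link = 3374/2796 = 1.206724
Chained index = 100 × 1.148090 × 1.206724 = 138.5428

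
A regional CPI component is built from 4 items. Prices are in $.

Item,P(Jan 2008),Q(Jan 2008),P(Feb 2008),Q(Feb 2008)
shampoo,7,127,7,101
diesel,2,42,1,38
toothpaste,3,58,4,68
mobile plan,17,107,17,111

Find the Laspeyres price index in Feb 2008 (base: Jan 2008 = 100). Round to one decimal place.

Laspeyres price index uses base-period quantities as weights.
ΣP(Feb 2008)·Q(Jan 2008) = 7×127 + 1×42 + 4×58 + 17×107 = 889 + 42 + 232 + 1819 = 2982
ΣP(Jan 2008)·Q(Jan 2008) = 7×127 + 2×42 + 3×58 + 17×107 = 889 + 84 + 174 + 1819 = 2966
Index = 2982 / 2966 × 100 = 100.5394

100.5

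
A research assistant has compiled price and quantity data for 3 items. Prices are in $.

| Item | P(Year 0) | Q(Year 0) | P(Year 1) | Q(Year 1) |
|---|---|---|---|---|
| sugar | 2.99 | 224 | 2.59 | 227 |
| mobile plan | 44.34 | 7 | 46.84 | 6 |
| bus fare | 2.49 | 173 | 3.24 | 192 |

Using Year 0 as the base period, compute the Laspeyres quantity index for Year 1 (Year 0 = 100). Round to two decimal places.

100.85

Laspeyres quantity index uses base-period prices as weights.
ΣP(Year 0)·Q(Year 1) = 2.99×227 + 44.34×6 + 2.49×192 = 678.73 + 266.04 + 478.08 = 1422.85
ΣP(Year 0)·Q(Year 0) = 2.99×224 + 44.34×7 + 2.49×173 = 669.76 + 310.38 + 430.77 = 1410.91
Index = 1422.85 / 1410.91 × 100 = 100.8463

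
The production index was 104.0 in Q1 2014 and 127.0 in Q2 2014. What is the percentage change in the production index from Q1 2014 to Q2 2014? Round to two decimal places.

Change = (127.0 − 104.0) / 104.0 × 100
       = 23.0 / 104.0 × 100 = 22.1154%

22.12%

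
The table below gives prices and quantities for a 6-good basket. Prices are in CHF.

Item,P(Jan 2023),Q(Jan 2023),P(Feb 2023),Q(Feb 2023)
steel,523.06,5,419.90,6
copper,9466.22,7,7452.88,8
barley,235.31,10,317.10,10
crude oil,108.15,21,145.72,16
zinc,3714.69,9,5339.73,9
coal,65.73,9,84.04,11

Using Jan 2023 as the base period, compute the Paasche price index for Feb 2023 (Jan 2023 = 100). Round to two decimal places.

99.59

Paasche price index uses current-period quantities as weights.
ΣP(Feb 2023)·Q(Feb 2023) = 419.90×6 + 7452.88×8 + 317.10×10 + 145.72×16 + 5339.73×9 + 84.04×11 = 2519.4 + 59623.04 + 3171 + 2331.52 + 48057.57 + 924.44 = 116626.97
ΣP(Jan 2023)·Q(Feb 2023) = 523.06×6 + 9466.22×8 + 235.31×10 + 108.15×16 + 3714.69×9 + 65.73×11 = 3138.36 + 75729.76 + 2353.1 + 1730.4 + 33432.21 + 723.03 = 117106.86
Index = 116626.97 / 117106.86 × 100 = 99.5902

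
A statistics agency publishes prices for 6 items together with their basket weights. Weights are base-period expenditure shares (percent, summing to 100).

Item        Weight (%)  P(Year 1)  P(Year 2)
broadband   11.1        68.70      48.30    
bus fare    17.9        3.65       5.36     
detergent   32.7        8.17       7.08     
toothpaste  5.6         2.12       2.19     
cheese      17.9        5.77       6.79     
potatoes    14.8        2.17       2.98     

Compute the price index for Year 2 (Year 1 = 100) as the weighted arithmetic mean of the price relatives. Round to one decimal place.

109.6

broadband: 11.1 × (48.30/68.70) = 11.1 × 0.703057 = 7.8039
bus fare: 17.9 × (5.36/3.65) = 17.9 × 1.468493 = 26.2860
detergent: 32.7 × (7.08/8.17) = 32.7 × 0.866585 = 28.3373
toothpaste: 5.6 × (2.19/2.12) = 5.6 × 1.033019 = 5.7849
cheese: 17.9 × (6.79/5.77) = 17.9 × 1.176776 = 21.0643
potatoes: 14.8 × (2.98/2.17) = 14.8 × 1.373272 = 20.3244
Index = Σ wᵢ·(p₁ᵢ/p₀ᵢ) = 7.8039 + 26.2860 + 28.3373 + 5.7849 + 21.0643 + 20.3244 = 109.6009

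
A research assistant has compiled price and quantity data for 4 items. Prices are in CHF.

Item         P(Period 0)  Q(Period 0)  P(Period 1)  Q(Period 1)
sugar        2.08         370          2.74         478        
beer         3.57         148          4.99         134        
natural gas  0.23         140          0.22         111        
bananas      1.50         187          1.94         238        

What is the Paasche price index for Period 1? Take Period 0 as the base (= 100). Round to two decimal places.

Paasche price index uses current-period quantities as weights.
ΣP(Period 1)·Q(Period 1) = 2.74×478 + 4.99×134 + 0.22×111 + 1.94×238 = 1309.72 + 668.66 + 24.42 + 461.72 = 2464.52
ΣP(Period 0)·Q(Period 1) = 2.08×478 + 3.57×134 + 0.23×111 + 1.50×238 = 994.24 + 478.38 + 25.53 + 357 = 1855.15
Index = 2464.52 / 1855.15 × 100 = 132.8475

132.85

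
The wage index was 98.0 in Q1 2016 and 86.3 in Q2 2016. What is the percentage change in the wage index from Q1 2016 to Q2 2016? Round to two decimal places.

-11.94%

Change = (86.3 − 98.0) / 98.0 × 100
       = -11.7 / 98.0 × 100 = -11.9388%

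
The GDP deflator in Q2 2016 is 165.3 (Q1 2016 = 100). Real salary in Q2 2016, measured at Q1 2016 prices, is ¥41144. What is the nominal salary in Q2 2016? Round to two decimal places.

68011.03

Nominal = Real × (Index/100) = 41144 × (165.3/100)
        = 41144 × 1.653 = 68011.0320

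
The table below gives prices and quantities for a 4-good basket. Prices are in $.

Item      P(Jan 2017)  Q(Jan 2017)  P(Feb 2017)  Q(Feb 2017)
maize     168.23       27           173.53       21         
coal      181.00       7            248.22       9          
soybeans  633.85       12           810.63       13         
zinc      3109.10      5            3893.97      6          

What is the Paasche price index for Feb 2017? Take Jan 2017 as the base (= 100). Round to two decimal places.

124.09

Paasche price index uses current-period quantities as weights.
ΣP(Feb 2017)·Q(Feb 2017) = 173.53×21 + 248.22×9 + 810.63×13 + 3893.97×6 = 3644.13 + 2233.98 + 10538.19 + 23363.82 = 39780.12
ΣP(Jan 2017)·Q(Feb 2017) = 168.23×21 + 181.00×9 + 633.85×13 + 3109.10×6 = 3532.83 + 1629 + 8240.05 + 18654.6 = 32056.48
Index = 39780.12 / 32056.48 × 100 = 124.0938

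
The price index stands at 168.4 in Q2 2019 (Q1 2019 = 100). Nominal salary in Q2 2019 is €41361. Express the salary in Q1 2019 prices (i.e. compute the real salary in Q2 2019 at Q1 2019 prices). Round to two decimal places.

Real = Nominal ÷ (Index/100) = 41361 ÷ (168.4/100)
     = 41361 ÷ 1.684 = 24561.1639

24561.16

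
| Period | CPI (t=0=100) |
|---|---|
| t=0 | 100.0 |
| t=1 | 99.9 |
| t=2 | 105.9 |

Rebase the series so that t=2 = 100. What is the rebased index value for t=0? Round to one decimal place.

Rebased(t=0) = 100.0 / 105.9 × 100 = 94.4287

94.4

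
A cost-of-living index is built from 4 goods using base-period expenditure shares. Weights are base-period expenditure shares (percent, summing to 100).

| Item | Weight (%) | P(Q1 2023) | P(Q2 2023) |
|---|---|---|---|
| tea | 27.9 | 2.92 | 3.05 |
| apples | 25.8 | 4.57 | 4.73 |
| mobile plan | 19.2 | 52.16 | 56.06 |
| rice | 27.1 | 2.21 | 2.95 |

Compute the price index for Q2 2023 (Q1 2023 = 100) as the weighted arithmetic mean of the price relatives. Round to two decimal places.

112.66

tea: 27.9 × (3.05/2.92) = 27.9 × 1.044521 = 29.1421
apples: 25.8 × (4.73/4.57) = 25.8 × 1.035011 = 26.7033
mobile plan: 19.2 × (56.06/52.16) = 19.2 × 1.074770 = 20.6356
rice: 27.1 × (2.95/2.21) = 27.1 × 1.334842 = 36.1742
Index = Σ wᵢ·(p₁ᵢ/p₀ᵢ) = 29.1421 + 26.7033 + 20.6356 + 36.1742 = 112.6552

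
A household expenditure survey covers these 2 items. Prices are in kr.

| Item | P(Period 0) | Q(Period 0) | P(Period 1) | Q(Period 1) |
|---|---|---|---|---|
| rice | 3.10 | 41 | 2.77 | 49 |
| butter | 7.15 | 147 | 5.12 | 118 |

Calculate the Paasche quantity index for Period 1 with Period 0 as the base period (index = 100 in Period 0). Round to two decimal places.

Paasche quantity index uses current-period prices as weights.
ΣP(Period 1)·Q(Period 1) = 2.77×49 + 5.12×118 = 135.73 + 604.16 = 739.89
ΣP(Period 1)·Q(Period 0) = 2.77×41 + 5.12×147 = 113.57 + 752.64 = 866.21
Index = 739.89 / 866.21 × 100 = 85.4169

85.42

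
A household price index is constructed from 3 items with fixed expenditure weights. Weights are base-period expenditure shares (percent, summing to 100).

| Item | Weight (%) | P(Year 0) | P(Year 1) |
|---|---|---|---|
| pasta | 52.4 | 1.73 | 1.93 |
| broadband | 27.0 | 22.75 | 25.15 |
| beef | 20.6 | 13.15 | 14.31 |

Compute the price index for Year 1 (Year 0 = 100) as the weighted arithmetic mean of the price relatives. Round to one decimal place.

110.7

pasta: 52.4 × (1.93/1.73) = 52.4 × 1.115607 = 58.4578
broadband: 27.0 × (25.15/22.75) = 27.0 × 1.105495 = 29.8484
beef: 20.6 × (14.31/13.15) = 20.6 × 1.088213 = 22.4172
Index = Σ wᵢ·(p₁ᵢ/p₀ᵢ) = 58.4578 + 29.8484 + 22.4172 = 110.7233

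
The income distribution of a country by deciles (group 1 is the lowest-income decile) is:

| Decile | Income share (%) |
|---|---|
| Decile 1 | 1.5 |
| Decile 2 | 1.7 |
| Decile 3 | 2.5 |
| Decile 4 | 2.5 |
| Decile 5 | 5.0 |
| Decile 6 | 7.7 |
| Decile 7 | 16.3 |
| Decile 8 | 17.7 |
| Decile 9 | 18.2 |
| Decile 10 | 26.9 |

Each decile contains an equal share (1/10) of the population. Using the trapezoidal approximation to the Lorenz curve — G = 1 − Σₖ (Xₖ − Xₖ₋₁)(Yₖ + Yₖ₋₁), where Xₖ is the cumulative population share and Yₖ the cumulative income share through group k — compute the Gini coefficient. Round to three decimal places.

0.464

Cumulative income shares Yₖ: 0.0150, 0.0320, 0.0570, 0.0820, 0.1320, 0.2090, 0.3720, 0.5490, 0.7310, 1.0000
Σ (Xₖ−Xₖ₋₁)(Yₖ+Yₖ₋₁) = (1/10)(0.0150+0.0000) + (1/10)(0.0320+0.0150) + (1/10)(0.0570+0.0320) + (1/10)(0.0820+0.0570) + (1/10)(0.1320+0.0820) + (1/10)(0.2090+0.1320) + (1/10)(0.3720+0.2090) + (1/10)(0.5490+0.3720) + (1/10)(0.7310+0.5490) + (1/10)(1.0000+0.7310)
  = 0.0015 + 0.0047 + 0.0089 + 0.0139 + 0.0214 + 0.0341 + 0.0581 + 0.0921 + 0.1280 + 0.1731 = 0.5358
G = 1 − 0.5358 = 0.4642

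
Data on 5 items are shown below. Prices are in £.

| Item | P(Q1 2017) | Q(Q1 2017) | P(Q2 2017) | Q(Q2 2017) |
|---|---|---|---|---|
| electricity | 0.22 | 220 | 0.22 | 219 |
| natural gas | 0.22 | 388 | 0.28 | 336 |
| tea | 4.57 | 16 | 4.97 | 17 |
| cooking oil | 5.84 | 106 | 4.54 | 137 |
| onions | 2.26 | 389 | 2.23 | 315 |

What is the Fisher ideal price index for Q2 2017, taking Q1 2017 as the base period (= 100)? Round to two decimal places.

91.79

Laspeyres component (base-period weights):
ΣP(Q2 2017)Q(Q1 2017) = 0.22×220 + 0.28×388 + 4.97×16 + 4.54×106 + 2.23×389 = 48.4 + 108.64 + 79.52 + 481.24 + 867.47 = 1585.27
ΣP(Q1 2017)Q(Q1 2017) = 0.22×220 + 0.22×388 + 4.57×16 + 5.84×106 + 2.26×389 = 48.4 + 85.36 + 73.12 + 619.04 + 879.14 = 1705.06
L = 1585.27 / 1705.06 × 100 = 92.9744
Paasche component (current-period weights):
ΣP(Q2 2017)Q(Q2 2017) = 0.22×219 + 0.28×336 + 4.97×17 + 4.54×137 + 2.23×315 = 48.18 + 94.08 + 84.49 + 621.98 + 702.45 = 1551.18
ΣP(Q1 2017)Q(Q2 2017) = 0.22×219 + 0.22×336 + 4.57×17 + 5.84×137 + 2.26×315 = 48.18 + 73.92 + 77.69 + 800.08 + 711.9 = 1711.77
P = 1551.18 / 1711.77 × 100 = 90.6185
Fisher = √(L × P) = √(92.9744 × 90.6185) = 91.7889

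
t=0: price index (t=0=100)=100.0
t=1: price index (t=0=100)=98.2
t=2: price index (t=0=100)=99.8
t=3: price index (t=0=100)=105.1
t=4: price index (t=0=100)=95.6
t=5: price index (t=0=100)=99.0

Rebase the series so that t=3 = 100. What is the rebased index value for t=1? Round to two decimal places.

Rebased(t=1) = 98.2 / 105.1 × 100 = 93.4348

93.43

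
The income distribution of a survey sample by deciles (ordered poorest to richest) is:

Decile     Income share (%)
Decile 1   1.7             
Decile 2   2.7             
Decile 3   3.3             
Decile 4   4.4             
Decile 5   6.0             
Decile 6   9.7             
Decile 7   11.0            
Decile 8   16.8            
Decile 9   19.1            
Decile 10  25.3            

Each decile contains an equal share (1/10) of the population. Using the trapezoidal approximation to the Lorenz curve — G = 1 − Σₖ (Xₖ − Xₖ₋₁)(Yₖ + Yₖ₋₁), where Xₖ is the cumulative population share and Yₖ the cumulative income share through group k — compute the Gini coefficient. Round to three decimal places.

Cumulative income shares Yₖ: 0.0170, 0.0440, 0.0770, 0.1210, 0.1810, 0.2780, 0.3880, 0.5560, 0.7470, 1.0000
Σ (Xₖ−Xₖ₋₁)(Yₖ+Yₖ₋₁) = (1/10)(0.0170+0.0000) + (1/10)(0.0440+0.0170) + (1/10)(0.0770+0.0440) + (1/10)(0.1210+0.0770) + (1/10)(0.1810+0.1210) + (1/10)(0.2780+0.1810) + (1/10)(0.3880+0.2780) + (1/10)(0.5560+0.3880) + (1/10)(0.7470+0.5560) + (1/10)(1.0000+0.7470)
  = 0.0017 + 0.0061 + 0.0121 + 0.0198 + 0.0302 + 0.0459 + 0.0666 + 0.0944 + 0.1303 + 0.1747 = 0.5818
G = 1 − 0.5818 = 0.4182

0.418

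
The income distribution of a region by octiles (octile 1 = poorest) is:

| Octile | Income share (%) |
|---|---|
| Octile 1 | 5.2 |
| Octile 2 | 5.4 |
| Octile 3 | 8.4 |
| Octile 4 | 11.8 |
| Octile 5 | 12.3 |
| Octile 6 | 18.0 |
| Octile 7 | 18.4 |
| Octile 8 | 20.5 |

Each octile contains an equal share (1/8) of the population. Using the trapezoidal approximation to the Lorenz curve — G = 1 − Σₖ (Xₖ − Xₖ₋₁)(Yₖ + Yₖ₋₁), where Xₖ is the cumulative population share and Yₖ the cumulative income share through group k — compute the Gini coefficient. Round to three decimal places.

Cumulative income shares Yₖ: 0.0520, 0.1060, 0.1900, 0.3080, 0.4310, 0.6110, 0.7950, 1.0000
Σ (Xₖ−Xₖ₋₁)(Yₖ+Yₖ₋₁) = (1/8)(0.0520+0.0000) + (1/8)(0.1060+0.0520) + (1/8)(0.1900+0.1060) + (1/8)(0.3080+0.1900) + (1/8)(0.4310+0.3080) + (1/8)(0.6110+0.4310) + (1/8)(0.7950+0.6110) + (1/8)(1.0000+0.7950)
  = 0.0065 + 0.0198 + 0.0370 + 0.0622 + 0.0924 + 0.1303 + 0.1757 + 0.2244 = 0.7482
G = 1 − 0.7482 = 0.2518

0.252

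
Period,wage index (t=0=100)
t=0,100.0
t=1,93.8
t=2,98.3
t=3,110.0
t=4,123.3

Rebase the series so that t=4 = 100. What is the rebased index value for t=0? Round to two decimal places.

81.10

Rebased(t=0) = 100.0 / 123.3 × 100 = 81.1030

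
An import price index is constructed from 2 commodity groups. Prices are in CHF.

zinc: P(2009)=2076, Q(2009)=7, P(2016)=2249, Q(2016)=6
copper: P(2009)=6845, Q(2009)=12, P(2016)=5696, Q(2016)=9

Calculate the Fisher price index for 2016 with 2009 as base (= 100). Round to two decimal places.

Laspeyres component (base-period weights):
ΣP(2016)Q(2009) = 2249×7 + 5696×12 = 15743 + 68352 = 84095
ΣP(2009)Q(2009) = 2076×7 + 6845×12 = 14532 + 82140 = 96672
L = 84095 / 96672 × 100 = 86.9900
Paasche component (current-period weights):
ΣP(2016)Q(2016) = 2249×6 + 5696×9 = 13494 + 51264 = 64758
ΣP(2009)Q(2016) = 2076×6 + 6845×9 = 12456 + 61605 = 74061
P = 64758 / 74061 × 100 = 87.4387
Fisher = √(L × P) = √(86.9900 × 87.4387) = 87.2141

87.21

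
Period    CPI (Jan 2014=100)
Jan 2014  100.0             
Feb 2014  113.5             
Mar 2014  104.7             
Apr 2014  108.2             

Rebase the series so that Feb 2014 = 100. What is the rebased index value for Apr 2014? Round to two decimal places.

Rebased(Apr 2014) = 108.2 / 113.5 × 100 = 95.3304

95.33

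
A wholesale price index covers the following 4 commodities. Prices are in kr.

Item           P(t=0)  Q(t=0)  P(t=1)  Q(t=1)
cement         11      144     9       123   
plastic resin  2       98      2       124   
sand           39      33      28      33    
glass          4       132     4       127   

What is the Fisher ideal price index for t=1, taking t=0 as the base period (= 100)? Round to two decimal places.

81.98

Laspeyres component (base-period weights):
ΣP(t=1)Q(t=0) = 9×144 + 2×98 + 28×33 + 4×132 = 1296 + 196 + 924 + 528 = 2944
ΣP(t=0)Q(t=0) = 11×144 + 2×98 + 39×33 + 4×132 = 1584 + 196 + 1287 + 528 = 3595
L = 2944 / 3595 × 100 = 81.8915
Paasche component (current-period weights):
ΣP(t=1)Q(t=1) = 9×123 + 2×124 + 28×33 + 4×127 = 1107 + 248 + 924 + 508 = 2787
ΣP(t=0)Q(t=1) = 11×123 + 2×124 + 39×33 + 4×127 = 1353 + 248 + 1287 + 508 = 3396
P = 2787 / 3396 × 100 = 82.0671
Fisher = √(L × P) = √(81.8915 × 82.0671) = 81.9793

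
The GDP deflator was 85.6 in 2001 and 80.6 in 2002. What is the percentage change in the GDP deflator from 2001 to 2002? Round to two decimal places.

-5.84%

Change = (80.6 − 85.6) / 85.6 × 100
       = -5.0 / 85.6 × 100 = -5.8411%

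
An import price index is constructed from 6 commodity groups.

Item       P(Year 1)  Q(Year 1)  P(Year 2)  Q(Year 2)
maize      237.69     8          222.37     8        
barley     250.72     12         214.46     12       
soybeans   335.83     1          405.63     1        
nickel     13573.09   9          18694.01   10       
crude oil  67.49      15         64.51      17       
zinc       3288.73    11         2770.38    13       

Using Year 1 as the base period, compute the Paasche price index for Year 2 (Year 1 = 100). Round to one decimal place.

Paasche price index uses current-period quantities as weights.
ΣP(Year 2)·Q(Year 2) = 222.37×8 + 214.46×12 + 405.63×1 + 18694.01×10 + 64.51×17 + 2770.38×13 = 1778.96 + 2573.52 + 405.63 + 186940.1 + 1096.67 + 36014.94 = 228809.82
ΣP(Year 1)·Q(Year 2) = 237.69×8 + 250.72×12 + 335.83×1 + 13573.09×10 + 67.49×17 + 3288.73×13 = 1901.52 + 3008.64 + 335.83 + 135730.9 + 1147.33 + 42753.49 = 184877.71
Index = 228809.82 / 184877.71 × 100 = 123.7628

123.8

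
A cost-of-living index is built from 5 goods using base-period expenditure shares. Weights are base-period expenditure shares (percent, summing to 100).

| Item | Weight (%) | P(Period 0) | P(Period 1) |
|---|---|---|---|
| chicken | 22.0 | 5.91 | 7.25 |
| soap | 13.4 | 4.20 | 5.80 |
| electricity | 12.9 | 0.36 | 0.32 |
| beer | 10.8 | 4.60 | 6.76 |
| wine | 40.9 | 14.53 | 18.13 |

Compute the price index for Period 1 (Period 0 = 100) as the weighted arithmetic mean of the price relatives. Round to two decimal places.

123.86

chicken: 22.0 × (7.25/5.91) = 22.0 × 1.226734 = 26.9882
soap: 13.4 × (5.80/4.20) = 13.4 × 1.380952 = 18.5048
electricity: 12.9 × (0.32/0.36) = 12.9 × 0.888889 = 11.4667
beer: 10.8 × (6.76/4.60) = 10.8 × 1.469565 = 15.8713
wine: 40.9 × (18.13/14.53) = 40.9 × 1.247763 = 51.0335
Index = Σ wᵢ·(p₁ᵢ/p₀ᵢ) = 26.9882 + 18.5048 + 11.4667 + 15.8713 + 51.0335 = 123.8644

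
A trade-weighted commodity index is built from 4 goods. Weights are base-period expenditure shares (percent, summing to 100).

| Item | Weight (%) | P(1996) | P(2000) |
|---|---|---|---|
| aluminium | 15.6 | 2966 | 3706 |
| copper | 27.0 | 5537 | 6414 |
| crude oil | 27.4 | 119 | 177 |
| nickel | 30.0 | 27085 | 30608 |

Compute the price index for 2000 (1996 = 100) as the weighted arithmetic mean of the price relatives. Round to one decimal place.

125.4

aluminium: 15.6 × (3706/2966) = 15.6 × 1.249494 = 19.4921
copper: 27.0 × (6414/5537) = 27.0 × 1.158389 = 31.2765
crude oil: 27.4 × (177/119) = 27.4 × 1.487395 = 40.7546
nickel: 30.0 × (30608/27085) = 30.0 × 1.130072 = 33.9022
Index = Σ wᵢ·(p₁ᵢ/p₀ᵢ) = 19.4921 + 31.2765 + 40.7546 + 33.9022 = 125.4254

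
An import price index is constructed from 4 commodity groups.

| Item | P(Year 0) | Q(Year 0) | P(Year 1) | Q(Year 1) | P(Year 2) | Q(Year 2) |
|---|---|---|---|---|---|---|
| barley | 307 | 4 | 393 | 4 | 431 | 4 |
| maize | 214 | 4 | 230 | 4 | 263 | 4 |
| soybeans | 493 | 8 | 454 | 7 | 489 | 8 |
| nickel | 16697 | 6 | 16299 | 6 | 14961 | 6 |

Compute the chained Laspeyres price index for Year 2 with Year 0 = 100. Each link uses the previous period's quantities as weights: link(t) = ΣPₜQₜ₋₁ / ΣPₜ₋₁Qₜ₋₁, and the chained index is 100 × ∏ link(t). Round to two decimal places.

90.75

Link Year 0→Year 1:
ΣP(Year 1)Q(Year 0) = 393×4 + 230×4 + 454×8 + 16299×6 = 1572 + 920 + 3632 + 97794 = 103918
ΣP(Year 0)Q(Year 0) = 307×4 + 214×4 + 493×8 + 16697×6 = 1228 + 856 + 3944 + 100182 = 106210
link = 103918/106210 = 0.978420
Link Year 1→Year 2:
ΣP(Year 2)Q(Year 1) = 431×4 + 263×4 + 489×7 + 14961×6 = 1724 + 1052 + 3423 + 89766 = 95965
ΣP(Year 1)Q(Year 1) = 393×4 + 230×4 + 454×7 + 16299×6 = 1572 + 920 + 3178 + 97794 = 103464
link = 95965/103464 = 0.927521
Chained index = 100 × 0.978420 × 0.927521 = 90.7505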